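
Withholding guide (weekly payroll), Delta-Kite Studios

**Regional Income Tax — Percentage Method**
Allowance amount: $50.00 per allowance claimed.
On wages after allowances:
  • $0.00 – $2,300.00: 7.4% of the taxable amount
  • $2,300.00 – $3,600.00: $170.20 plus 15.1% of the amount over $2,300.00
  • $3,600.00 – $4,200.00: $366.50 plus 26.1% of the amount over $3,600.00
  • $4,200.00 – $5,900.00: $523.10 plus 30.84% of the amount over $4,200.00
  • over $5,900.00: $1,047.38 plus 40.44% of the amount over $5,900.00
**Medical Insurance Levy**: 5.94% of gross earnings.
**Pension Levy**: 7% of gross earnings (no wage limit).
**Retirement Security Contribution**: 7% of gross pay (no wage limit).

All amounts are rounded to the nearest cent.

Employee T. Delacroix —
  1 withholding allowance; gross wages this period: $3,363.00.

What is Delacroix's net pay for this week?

$2,369.26

Regional Income Tax: taxable = $3,363.00 − 1×$50.00 = $3,313.00
  $170.20 + 15.1% × ($3,313.00 − $2,300.00) = $170.20 + 15.1% × $1,013.00 = $323.16
Medical Insurance Levy: 5.94% × $3,363.00 = $199.76
Pension Levy: 7% × $3,363.00 = $235.41
Retirement Security Contribution: 7% × $3,363.00 = $235.41
Total withheld: $323.16 + $199.76 + $235.41 + $235.41 = $993.74
Net pay: $3,363.00 − $993.74 = $2,369.26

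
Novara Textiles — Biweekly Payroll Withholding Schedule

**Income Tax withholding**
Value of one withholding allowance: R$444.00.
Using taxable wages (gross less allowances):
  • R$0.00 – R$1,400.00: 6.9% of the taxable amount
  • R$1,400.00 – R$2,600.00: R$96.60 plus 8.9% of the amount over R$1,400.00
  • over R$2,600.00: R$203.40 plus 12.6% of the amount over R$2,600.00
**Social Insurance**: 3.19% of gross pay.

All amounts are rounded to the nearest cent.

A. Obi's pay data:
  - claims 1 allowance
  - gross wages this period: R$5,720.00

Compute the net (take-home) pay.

R$4,996.95

Income Tax: taxable = R$5,720.00 − 1×R$444.00 = R$5,276.00
  R$203.40 + 12.6% × (R$5,276.00 − R$2,600.00) = R$203.40 + 12.6% × R$2,676.00 = R$540.58
Social Insurance: 3.19% × R$5,720.00 = R$182.47
Total withheld: R$540.58 + R$182.47 = R$723.05
Net pay: R$5,720.00 − R$723.05 = R$4,996.95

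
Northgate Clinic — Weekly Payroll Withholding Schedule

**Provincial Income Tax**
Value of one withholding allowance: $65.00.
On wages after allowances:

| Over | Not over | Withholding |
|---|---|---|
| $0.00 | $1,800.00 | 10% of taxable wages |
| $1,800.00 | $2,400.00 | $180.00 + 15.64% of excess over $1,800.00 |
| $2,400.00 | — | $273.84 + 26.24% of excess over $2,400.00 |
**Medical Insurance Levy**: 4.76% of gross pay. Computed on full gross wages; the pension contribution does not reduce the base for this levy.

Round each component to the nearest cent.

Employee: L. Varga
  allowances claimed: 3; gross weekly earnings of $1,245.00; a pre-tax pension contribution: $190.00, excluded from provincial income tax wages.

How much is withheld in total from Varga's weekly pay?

Provincial Income Tax: taxable = $1,245.00 − $190.00 − 3×$65.00 = $860.00
  10% × $860.00 = $86.00
Medical Insurance Levy: 4.76% × $1,245.00 = $59.26
Total: $86.00 + $59.26 = $145.26

$145.26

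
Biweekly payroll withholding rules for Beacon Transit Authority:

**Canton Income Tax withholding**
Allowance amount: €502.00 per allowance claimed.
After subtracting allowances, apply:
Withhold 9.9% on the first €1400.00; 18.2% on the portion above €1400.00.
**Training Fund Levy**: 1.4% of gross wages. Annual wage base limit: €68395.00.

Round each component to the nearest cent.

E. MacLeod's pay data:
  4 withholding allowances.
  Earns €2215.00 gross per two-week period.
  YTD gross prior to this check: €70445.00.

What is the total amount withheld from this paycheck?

€20.49

Canton Income Tax: taxable = €2215.00 − 4×€502.00 = €207.00
  9.9% × €207.00 = €20.49
Training Fund Levy: YTD €70445.00 ≥ cap €68395.00 → €0.00
Total: €20.49 + €0.00 = €20.49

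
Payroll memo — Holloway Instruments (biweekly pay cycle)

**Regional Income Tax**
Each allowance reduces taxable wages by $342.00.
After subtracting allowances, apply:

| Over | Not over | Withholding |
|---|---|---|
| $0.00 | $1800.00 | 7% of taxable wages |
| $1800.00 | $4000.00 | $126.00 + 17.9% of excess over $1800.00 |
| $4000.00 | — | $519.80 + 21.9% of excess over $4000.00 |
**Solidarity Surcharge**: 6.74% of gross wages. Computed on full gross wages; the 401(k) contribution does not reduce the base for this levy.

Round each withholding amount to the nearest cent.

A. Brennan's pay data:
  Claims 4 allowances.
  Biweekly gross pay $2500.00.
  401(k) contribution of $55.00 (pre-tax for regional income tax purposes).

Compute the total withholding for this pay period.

Regional Income Tax: taxable = $2500.00 − $55.00 − 4×$342.00 = $1077.00
  7% × $1077.00 = $75.39
Solidarity Surcharge: 6.74% × $2500.00 = $168.50
Total: $75.39 + $168.50 = $243.89

$243.89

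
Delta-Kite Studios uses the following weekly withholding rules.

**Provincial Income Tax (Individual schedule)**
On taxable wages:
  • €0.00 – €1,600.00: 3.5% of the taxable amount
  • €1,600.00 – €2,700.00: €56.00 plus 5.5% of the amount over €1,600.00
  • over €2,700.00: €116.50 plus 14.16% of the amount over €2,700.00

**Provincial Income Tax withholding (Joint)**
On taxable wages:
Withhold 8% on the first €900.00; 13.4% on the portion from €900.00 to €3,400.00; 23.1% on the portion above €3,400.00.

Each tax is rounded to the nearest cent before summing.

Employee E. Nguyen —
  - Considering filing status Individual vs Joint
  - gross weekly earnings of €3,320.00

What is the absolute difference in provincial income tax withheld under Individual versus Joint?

€191.99

Provincial Income Tax (Individual): taxable = €3,320.00
  €116.50 + 14.16% × (€3,320.00 − €2,700.00) = €116.50 + 14.16% × €620.00 = €204.29
Provincial Income Tax (Joint): taxable = €3,320.00
  €72.00 + 13.4% × (€3,320.00 − €900.00) = €72.00 + 13.4% × €2,420.00 = €396.28
Difference: |€204.29 − €396.28| = €191.99 (higher under Joint)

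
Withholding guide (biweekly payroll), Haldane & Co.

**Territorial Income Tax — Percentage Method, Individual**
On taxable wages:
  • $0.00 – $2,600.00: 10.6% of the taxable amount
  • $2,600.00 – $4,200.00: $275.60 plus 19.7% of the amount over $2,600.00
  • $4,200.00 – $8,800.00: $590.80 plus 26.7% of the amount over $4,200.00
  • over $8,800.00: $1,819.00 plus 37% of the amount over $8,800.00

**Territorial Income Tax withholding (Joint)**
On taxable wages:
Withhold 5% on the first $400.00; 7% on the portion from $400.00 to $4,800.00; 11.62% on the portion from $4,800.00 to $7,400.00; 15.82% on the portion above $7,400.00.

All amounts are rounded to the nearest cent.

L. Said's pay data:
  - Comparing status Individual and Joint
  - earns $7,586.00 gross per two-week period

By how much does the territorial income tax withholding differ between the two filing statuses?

$835.31

Territorial Income Tax (Individual): taxable = $7,586.00
  $590.80 + 26.7% × ($7,586.00 − $4,200.00) = $590.80 + 26.7% × $3,386.00 = $1,494.86
Territorial Income Tax (Joint): taxable = $7,586.00
  $630.12 + 15.82% × ($7,586.00 − $7,400.00) = $630.12 + 15.82% × $186.00 = $659.55
Difference: |$1,494.86 − $659.55| = $835.31 (higher under Individual)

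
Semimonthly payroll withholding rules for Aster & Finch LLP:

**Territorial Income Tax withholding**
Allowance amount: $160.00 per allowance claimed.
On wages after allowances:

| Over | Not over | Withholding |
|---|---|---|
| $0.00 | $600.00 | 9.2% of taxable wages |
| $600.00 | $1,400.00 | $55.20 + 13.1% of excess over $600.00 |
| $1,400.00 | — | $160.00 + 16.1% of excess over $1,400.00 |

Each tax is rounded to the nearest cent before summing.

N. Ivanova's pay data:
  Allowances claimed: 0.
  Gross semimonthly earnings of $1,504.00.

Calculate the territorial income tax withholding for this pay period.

Territorial Income Tax: taxable = $1,504.00
  $160.00 + 16.1% × ($1,504.00 − $1,400.00) = $160.00 + 16.1% × $104.00 = $176.74

$176.74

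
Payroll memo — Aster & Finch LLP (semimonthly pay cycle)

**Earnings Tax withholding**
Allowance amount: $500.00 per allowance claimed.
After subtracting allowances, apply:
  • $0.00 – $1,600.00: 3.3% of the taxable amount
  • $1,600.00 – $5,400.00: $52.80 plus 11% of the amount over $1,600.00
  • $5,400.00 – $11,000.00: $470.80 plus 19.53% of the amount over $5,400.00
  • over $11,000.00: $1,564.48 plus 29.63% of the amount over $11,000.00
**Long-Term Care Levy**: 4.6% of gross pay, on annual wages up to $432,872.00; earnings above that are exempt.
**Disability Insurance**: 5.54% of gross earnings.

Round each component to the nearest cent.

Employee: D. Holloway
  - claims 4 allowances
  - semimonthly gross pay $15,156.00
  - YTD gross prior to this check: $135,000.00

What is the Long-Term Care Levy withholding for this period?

$697.18

Long-Term Care Levy: 4.6% × $15,156.00 = $697.18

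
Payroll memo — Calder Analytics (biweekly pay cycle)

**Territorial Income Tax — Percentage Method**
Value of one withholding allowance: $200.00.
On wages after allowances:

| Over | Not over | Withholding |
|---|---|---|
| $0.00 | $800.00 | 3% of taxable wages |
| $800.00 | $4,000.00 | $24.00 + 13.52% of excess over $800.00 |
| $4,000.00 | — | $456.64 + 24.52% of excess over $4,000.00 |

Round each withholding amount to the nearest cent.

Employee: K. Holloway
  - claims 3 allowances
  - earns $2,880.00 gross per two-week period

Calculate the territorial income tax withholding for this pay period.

Territorial Income Tax: taxable = $2,880.00 − 3×$200.00 = $2,280.00
  $24.00 + 13.52% × ($2,280.00 − $800.00) = $24.00 + 13.52% × $1,480.00 = $224.10

$224.10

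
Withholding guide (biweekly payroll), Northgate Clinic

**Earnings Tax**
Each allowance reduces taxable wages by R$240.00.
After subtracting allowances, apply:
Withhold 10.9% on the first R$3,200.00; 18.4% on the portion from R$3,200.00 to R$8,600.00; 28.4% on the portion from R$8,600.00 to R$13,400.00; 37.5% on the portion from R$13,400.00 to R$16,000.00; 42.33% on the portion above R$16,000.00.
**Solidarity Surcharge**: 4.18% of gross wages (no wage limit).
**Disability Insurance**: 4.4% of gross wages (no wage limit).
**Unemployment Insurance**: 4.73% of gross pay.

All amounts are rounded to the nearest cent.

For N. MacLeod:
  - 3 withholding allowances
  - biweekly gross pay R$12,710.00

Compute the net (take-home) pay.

R$8,713.14

Earnings Tax: taxable = R$12,710.00 − 3×R$240.00 = R$11,990.00
  R$1,342.40 + 28.4% × (R$11,990.00 − R$8,600.00) = R$1,342.40 + 28.4% × R$3,390.00 = R$2,305.16
Solidarity Surcharge: 4.18% × R$12,710.00 = R$531.28
Disability Insurance: 4.4% × R$12,710.00 = R$559.24
Unemployment Insurance: 4.73% × R$12,710.00 = R$601.18
Total withheld: R$2,305.16 + R$531.28 + R$559.24 + R$601.18 = R$3,996.86
Net pay: R$12,710.00 − R$3,996.86 = R$8,713.14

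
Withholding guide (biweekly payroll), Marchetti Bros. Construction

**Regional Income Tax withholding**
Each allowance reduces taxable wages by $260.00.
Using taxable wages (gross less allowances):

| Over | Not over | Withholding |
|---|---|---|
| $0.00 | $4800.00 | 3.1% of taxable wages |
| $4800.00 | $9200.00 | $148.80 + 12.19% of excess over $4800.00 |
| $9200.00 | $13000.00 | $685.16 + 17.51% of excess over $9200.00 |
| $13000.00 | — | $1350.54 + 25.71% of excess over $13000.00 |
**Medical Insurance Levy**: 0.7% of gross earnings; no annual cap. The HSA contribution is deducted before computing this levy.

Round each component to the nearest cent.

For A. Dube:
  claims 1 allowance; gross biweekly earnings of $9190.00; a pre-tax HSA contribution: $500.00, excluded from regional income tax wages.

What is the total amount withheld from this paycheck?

Regional Income Tax: taxable = $9190.00 − $500.00 − 1×$260.00 = $8430.00
  $148.80 + 12.19% × ($8430.00 − $4800.00) = $148.80 + 12.19% × $3630.00 = $591.30
Medical Insurance Levy: 0.7% × $8690.00 = $60.83
Total: $591.30 + $60.83 = $652.13

$652.13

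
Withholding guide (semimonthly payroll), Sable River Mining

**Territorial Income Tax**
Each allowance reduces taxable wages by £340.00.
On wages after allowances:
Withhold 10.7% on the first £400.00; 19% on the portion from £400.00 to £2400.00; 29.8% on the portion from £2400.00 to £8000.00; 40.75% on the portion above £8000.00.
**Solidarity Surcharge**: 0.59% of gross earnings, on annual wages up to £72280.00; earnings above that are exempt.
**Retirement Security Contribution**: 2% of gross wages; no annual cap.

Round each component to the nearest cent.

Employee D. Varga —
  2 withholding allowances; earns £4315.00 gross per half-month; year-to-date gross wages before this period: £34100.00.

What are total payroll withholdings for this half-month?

Territorial Income Tax: taxable = £4315.00 − 2×£340.00 = £3635.00
  £422.80 + 29.8% × (£3635.00 − £2400.00) = £422.80 + 29.8% × £1235.00 = £790.83
Solidarity Surcharge: 0.59% × £4315.00 = £25.46
Retirement Security Contribution: 2% × £4315.00 = £86.30
Total: £790.83 + £25.46 + £86.30 = £902.59

£902.59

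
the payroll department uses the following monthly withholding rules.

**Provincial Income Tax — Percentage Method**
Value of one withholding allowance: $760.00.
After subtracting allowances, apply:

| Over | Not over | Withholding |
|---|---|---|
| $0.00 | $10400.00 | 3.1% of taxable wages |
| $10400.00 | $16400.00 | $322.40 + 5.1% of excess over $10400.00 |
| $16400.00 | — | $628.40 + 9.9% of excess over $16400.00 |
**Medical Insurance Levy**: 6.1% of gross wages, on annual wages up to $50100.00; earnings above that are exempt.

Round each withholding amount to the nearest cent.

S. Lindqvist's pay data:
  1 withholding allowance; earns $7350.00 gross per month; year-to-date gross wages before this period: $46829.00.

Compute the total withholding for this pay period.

Provincial Income Tax: taxable = $7350.00 − 1×$760.00 = $6590.00
  3.1% × $6590.00 = $204.29
Medical Insurance Levy: cap $50100.00 − YTD $46829.00 = $3271.00 subject; 6.1% × $3271.00 = $199.53
Total: $204.29 + $199.53 = $403.82

$403.82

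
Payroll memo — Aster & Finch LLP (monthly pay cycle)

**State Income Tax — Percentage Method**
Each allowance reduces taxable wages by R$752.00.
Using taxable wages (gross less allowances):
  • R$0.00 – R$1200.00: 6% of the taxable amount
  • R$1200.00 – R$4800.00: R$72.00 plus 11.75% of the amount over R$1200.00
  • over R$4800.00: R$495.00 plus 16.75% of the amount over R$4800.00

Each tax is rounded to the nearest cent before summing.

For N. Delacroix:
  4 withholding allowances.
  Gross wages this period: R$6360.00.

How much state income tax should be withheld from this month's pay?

R$324.86

State Income Tax: taxable = R$6360.00 − 4×R$752.00 = R$3352.00
  R$72.00 + 11.75% × (R$3352.00 − R$1200.00) = R$72.00 + 11.75% × R$2152.00 = R$324.86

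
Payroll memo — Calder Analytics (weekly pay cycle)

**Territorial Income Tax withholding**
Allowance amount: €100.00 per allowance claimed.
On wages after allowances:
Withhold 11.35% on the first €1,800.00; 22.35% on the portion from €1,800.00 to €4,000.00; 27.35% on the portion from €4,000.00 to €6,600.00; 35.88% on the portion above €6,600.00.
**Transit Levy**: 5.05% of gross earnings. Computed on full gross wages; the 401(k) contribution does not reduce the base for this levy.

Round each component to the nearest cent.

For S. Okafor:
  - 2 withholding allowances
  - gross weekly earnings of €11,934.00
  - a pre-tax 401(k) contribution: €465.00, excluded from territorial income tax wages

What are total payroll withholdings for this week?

€3,685.01

Territorial Income Tax: taxable = €11,934.00 − €465.00 − 2×€100.00 = €11,269.00
  €1,407.10 + 35.88% × (€11,269.00 − €6,600.00) = €1,407.10 + 35.88% × €4,669.00 = €3,082.34
Transit Levy: 5.05% × €11,934.00 = €602.67
Total: €3,082.34 + €602.67 = €3,685.01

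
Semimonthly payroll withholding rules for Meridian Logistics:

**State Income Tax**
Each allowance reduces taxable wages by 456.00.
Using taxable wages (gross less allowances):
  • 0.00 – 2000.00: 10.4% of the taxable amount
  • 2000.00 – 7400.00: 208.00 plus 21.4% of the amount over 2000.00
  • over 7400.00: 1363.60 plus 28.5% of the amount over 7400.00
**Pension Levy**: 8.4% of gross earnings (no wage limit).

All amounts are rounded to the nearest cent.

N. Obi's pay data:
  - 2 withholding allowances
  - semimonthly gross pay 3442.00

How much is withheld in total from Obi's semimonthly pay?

State Income Tax: taxable = 3442.00 − 2×456.00 = 2530.00
  208.00 + 21.4% × (2530.00 − 2000.00) = 208.00 + 21.4% × 530.00 = 321.42
Pension Levy: 8.4% × 3442.00 = 289.13
Total: 321.42 + 289.13 = 610.55

610.55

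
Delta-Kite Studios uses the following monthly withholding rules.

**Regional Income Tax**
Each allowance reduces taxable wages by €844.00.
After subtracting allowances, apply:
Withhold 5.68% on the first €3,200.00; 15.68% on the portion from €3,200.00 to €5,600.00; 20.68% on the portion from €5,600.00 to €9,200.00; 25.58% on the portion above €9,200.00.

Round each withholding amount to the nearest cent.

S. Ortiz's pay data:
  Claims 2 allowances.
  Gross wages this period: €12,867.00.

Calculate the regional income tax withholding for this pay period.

Regional Income Tax: taxable = €12,867.00 − 2×€844.00 = €11,179.00
  €1,302.56 + 25.58% × (€11,179.00 − €9,200.00) = €1,302.56 + 25.58% × €1,979.00 = €1,808.79

€1,808.79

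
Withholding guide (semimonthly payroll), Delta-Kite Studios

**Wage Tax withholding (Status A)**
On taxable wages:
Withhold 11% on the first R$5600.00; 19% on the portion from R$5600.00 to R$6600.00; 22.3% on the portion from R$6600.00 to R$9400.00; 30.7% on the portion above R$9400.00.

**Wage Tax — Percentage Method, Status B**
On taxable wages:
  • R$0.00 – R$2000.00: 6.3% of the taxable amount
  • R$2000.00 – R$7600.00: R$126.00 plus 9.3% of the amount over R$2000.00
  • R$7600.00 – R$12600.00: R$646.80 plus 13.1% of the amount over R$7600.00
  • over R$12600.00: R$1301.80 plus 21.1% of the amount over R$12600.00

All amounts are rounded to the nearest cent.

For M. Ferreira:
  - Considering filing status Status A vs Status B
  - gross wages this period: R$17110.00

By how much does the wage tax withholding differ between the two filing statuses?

Wage Tax (Status A): taxable = R$17110.00
  R$1430.40 + 30.7% × (R$17110.00 − R$9400.00) = R$1430.40 + 30.7% × R$7710.00 = R$3797.37
Wage Tax (Status B): taxable = R$17110.00
  R$1301.80 + 21.1% × (R$17110.00 − R$12600.00) = R$1301.80 + 21.1% × R$4510.00 = R$2253.41
Difference: |R$3797.37 − R$2253.41| = R$1543.96 (higher under Status A)

R$1543.96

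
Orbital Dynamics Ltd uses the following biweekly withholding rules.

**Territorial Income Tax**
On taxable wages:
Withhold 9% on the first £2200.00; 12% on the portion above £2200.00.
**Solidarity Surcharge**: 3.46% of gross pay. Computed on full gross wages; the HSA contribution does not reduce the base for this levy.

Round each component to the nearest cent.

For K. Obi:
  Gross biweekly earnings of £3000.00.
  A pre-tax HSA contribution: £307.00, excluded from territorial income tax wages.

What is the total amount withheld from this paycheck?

Territorial Income Tax: taxable = £3000.00 − £307.00 = £2693.00
  £198.00 + 12% × (£2693.00 − £2200.00) = £198.00 + 12% × £493.00 = £257.16
Solidarity Surcharge: 3.46% × £3000.00 = £103.80
Total: £257.16 + £103.80 = £360.96

£360.96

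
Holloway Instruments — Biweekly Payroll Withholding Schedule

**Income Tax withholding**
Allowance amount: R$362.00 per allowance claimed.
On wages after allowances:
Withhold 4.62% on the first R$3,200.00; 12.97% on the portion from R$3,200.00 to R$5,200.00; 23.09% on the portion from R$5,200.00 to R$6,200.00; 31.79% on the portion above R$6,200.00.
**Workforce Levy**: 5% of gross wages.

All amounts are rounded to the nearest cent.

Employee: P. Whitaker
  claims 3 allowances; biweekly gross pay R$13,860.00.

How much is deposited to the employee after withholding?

R$10,438.99

Income Tax: taxable = R$13,860.00 − 3×R$362.00 = R$12,774.00
  R$638.14 + 31.79% × (R$12,774.00 − R$6,200.00) = R$638.14 + 31.79% × R$6,574.00 = R$2,728.01
Workforce Levy: 5% × R$13,860.00 = R$693.00
Total withheld: R$2,728.01 + R$693.00 = R$3,421.01
Net pay: R$13,860.00 − R$3,421.01 = R$10,438.99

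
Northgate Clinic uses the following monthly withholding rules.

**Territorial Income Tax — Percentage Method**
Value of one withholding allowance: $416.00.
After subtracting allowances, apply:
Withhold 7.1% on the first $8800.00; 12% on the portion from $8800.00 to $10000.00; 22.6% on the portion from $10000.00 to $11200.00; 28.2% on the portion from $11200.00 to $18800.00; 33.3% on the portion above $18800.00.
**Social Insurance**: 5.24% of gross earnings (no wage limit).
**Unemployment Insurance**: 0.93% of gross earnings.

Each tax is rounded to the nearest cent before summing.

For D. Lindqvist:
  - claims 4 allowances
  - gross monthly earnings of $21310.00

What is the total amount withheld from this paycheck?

$4779.74

Territorial Income Tax: taxable = $21310.00 − 4×$416.00 = $19646.00
  $3183.20 + 33.3% × ($19646.00 − $18800.00) = $3183.20 + 33.3% × $846.00 = $3464.92
Social Insurance: 5.24% × $21310.00 = $1116.64
Unemployment Insurance: 0.93% × $21310.00 = $198.18
Total: $3464.92 + $1116.64 + $198.18 = $4779.74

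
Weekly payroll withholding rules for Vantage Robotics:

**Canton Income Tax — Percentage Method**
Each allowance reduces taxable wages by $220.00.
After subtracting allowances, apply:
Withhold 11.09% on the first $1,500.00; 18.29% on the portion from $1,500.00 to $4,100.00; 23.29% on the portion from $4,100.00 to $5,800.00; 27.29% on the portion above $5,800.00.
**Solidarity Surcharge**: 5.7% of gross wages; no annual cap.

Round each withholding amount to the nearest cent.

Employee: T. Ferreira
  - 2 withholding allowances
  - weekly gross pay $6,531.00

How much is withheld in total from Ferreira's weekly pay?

$1,489.50

Canton Income Tax: taxable = $6,531.00 − 2×$220.00 = $6,091.00
  $1,037.82 + 27.29% × ($6,091.00 − $5,800.00) = $1,037.82 + 27.29% × $291.00 = $1,117.23
Solidarity Surcharge: 5.7% × $6,531.00 = $372.27
Total: $1,117.23 + $372.27 = $1,489.50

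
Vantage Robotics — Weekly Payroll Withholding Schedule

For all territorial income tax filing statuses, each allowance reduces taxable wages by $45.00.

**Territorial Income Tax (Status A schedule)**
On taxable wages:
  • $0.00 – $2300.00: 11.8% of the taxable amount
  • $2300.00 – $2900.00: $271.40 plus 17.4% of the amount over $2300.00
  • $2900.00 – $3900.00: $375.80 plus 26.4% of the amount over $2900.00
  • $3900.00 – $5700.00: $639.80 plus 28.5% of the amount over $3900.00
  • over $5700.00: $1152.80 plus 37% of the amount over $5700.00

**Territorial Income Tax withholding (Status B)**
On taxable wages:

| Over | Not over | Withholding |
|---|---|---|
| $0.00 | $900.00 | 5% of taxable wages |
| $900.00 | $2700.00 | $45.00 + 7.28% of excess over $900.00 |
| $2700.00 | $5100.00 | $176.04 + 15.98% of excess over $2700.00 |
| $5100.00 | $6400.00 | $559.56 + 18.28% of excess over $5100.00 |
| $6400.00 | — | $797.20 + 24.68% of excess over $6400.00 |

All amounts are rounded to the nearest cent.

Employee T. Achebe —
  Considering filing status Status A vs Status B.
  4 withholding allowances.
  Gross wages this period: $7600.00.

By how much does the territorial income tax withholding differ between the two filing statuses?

Territorial Income Tax (Status A): taxable = $7600.00 − 4×$45.00 = $7420.00
  $1152.80 + 37% × ($7420.00 − $5700.00) = $1152.80 + 37% × $1720.00 = $1789.20
Territorial Income Tax (Status B): taxable = $7600.00 − 4×$45.00 = $7420.00
  $797.20 + 24.68% × ($7420.00 − $6400.00) = $797.20 + 24.68% × $1020.00 = $1048.94
Difference: |$1789.20 − $1048.94| = $740.26 (higher under Status A)

$740.26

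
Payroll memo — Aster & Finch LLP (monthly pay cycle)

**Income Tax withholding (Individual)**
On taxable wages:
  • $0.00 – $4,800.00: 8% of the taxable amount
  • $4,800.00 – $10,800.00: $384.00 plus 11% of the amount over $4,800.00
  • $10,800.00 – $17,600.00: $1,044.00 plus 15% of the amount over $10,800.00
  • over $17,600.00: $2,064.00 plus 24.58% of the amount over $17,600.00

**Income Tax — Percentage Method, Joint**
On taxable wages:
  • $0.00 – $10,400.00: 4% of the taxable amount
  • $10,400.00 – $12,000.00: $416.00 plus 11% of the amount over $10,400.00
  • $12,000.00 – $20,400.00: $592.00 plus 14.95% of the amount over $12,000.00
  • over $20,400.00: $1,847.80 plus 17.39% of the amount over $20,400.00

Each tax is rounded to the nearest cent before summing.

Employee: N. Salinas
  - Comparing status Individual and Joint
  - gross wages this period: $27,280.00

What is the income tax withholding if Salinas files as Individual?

Income Tax (Individual): taxable = $27,280.00
  $2,064.00 + 24.58% × ($27,280.00 − $17,600.00) = $2,064.00 + 24.58% × $9,680.00 = $4,443.34

$4,443.34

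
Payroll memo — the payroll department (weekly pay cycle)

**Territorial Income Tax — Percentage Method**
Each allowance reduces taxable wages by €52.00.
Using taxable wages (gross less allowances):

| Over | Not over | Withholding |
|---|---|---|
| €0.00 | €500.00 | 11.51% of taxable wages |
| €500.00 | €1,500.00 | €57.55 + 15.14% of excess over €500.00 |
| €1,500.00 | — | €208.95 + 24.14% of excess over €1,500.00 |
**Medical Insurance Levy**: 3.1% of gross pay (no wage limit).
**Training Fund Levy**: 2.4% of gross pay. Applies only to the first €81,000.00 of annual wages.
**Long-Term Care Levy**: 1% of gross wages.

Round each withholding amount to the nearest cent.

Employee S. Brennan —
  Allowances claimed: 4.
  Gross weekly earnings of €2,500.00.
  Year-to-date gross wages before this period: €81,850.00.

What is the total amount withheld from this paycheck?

Territorial Income Tax: taxable = €2,500.00 − 4×€52.00 = €2,292.00
  €208.95 + 24.14% × (€2,292.00 − €1,500.00) = €208.95 + 24.14% × €792.00 = €400.14
Medical Insurance Levy: 3.1% × €2,500.00 = €77.50
Training Fund Levy: YTD €81,850.00 ≥ cap €81,000.00 → €0.00
Long-Term Care Levy: 1% × €2,500.00 = €25.00
Total: €400.14 + €77.50 + €0.00 + €25.00 = €502.64

€502.64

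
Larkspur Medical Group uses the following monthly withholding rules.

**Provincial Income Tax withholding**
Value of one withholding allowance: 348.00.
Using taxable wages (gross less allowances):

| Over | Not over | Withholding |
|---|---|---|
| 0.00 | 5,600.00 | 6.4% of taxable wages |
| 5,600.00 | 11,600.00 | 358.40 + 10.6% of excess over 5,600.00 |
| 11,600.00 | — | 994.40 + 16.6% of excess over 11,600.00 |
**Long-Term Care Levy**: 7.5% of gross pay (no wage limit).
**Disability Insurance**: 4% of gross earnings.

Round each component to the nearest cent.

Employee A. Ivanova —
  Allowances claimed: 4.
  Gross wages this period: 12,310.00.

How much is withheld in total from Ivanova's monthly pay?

Provincial Income Tax: taxable = 12,310.00 − 4×348.00 = 10,918.00
  358.40 + 10.6% × (10,918.00 − 5,600.00) = 358.40 + 10.6% × 5,318.00 = 922.11
Long-Term Care Levy: 7.5% × 12,310.00 = 923.25
Disability Insurance: 4% × 12,310.00 = 492.40
Total: 922.11 + 923.25 + 492.40 = 2,337.76

2,337.76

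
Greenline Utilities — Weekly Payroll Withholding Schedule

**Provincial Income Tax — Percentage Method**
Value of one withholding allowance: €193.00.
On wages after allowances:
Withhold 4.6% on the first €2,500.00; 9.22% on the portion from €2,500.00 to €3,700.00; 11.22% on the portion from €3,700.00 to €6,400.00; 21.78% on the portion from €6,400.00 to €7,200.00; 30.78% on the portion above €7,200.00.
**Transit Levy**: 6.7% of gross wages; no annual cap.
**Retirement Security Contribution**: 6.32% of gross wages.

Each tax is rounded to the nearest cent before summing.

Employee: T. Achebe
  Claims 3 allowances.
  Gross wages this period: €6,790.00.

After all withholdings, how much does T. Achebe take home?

€5,398.57

Provincial Income Tax: taxable = €6,790.00 − 3×€193.00 = €6,211.00
  €225.64 + 11.22% × (€6,211.00 − €3,700.00) = €225.64 + 11.22% × €2,511.00 = €507.37
Transit Levy: 6.7% × €6,790.00 = €454.93
Retirement Security Contribution: 6.32% × €6,790.00 = €429.13
Total withheld: €507.37 + €454.93 + €429.13 = €1,391.43
Net pay: €6,790.00 − €1,391.43 = €5,398.57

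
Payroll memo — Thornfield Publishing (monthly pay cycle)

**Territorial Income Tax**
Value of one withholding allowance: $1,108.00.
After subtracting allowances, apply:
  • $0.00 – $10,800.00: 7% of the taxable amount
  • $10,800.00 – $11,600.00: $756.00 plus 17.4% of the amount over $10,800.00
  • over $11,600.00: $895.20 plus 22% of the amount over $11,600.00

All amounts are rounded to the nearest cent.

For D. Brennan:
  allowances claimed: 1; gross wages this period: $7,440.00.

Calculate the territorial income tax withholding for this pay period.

Territorial Income Tax: taxable = $7,440.00 − 1×$1,108.00 = $6,332.00
  7% × $6,332.00 = $443.24

$443.24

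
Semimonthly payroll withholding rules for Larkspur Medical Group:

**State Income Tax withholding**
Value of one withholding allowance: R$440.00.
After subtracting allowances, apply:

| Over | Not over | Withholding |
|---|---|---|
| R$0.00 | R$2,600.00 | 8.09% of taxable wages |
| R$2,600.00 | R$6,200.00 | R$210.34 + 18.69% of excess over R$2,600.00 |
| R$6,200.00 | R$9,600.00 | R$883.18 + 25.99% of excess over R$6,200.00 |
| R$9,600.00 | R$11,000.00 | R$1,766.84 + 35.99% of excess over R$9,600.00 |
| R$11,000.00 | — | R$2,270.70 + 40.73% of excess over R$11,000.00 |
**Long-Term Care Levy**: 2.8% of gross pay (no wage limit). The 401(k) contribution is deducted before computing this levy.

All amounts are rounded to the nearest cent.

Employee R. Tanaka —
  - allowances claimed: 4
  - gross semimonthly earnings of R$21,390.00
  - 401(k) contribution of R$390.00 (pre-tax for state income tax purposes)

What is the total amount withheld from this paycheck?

R$6,214.85

State Income Tax: taxable = R$21,390.00 − R$390.00 − 4×R$440.00 = R$19,240.00
  R$2,270.70 + 40.73% × (R$19,240.00 − R$11,000.00) = R$2,270.70 + 40.73% × R$8,240.00 = R$5,626.85
Long-Term Care Levy: 2.8% × R$21,000.00 = R$588.00
Total: R$5,626.85 + R$588.00 = R$6,214.85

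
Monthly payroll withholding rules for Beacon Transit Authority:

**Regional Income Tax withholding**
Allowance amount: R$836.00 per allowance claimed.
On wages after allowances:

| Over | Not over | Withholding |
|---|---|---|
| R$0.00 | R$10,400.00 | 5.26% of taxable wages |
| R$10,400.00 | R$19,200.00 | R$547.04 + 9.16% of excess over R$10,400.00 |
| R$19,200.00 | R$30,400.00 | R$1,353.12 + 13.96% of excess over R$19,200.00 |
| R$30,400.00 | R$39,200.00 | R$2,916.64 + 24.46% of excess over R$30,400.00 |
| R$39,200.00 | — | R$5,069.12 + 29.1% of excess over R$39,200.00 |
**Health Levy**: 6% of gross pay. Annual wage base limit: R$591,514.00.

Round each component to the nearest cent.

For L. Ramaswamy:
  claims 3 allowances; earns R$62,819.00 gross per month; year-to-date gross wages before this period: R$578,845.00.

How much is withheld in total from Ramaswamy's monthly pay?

R$11,972.56

Regional Income Tax: taxable = R$62,819.00 − 3×R$836.00 = R$60,311.00
  R$5,069.12 + 29.1% × (R$60,311.00 − R$39,200.00) = R$5,069.12 + 29.1% × R$21,111.00 = R$11,212.42
Health Levy: cap R$591,514.00 − YTD R$578,845.00 = R$12,669.00 subject; 6% × R$12,669.00 = R$760.14
Total: R$11,212.42 + R$760.14 = R$11,972.56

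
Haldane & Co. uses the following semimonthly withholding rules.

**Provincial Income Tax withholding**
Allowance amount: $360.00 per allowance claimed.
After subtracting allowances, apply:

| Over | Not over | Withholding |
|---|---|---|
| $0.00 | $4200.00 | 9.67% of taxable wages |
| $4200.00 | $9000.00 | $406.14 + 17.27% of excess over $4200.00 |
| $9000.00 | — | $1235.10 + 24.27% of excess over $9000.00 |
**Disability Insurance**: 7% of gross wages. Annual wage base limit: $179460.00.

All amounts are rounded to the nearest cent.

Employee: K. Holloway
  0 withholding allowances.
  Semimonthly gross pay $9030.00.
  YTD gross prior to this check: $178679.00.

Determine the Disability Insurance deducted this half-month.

$54.67

Disability Insurance: cap $179460.00 − YTD $178679.00 = $781.00 subject; 7% × $781.00 = $54.67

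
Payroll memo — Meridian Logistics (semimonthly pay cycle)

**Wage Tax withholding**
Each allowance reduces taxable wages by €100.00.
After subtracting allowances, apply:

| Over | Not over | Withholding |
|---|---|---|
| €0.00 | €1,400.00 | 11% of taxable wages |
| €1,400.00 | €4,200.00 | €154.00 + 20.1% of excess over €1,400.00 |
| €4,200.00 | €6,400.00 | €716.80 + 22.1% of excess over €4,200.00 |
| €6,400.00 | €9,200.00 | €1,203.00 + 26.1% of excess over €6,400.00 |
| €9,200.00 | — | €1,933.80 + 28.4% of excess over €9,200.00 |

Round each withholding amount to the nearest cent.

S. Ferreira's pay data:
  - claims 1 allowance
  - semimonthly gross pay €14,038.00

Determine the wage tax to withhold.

Wage Tax: taxable = €14,038.00 − 1×€100.00 = €13,938.00
  €1,933.80 + 28.4% × (€13,938.00 − €9,200.00) = €1,933.80 + 28.4% × €4,738.00 = €3,279.39

€3,279.39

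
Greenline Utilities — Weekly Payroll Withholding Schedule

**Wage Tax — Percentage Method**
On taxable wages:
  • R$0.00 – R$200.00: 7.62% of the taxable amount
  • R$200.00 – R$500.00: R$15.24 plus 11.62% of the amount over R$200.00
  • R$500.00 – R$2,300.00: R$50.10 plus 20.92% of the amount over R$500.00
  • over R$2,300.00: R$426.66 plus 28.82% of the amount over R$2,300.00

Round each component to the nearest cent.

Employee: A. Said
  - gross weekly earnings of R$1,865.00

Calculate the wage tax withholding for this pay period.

Wage Tax: taxable = R$1,865.00
  R$50.10 + 20.92% × (R$1,865.00 − R$500.00) = R$50.10 + 20.92% × R$1,365.00 = R$335.66

R$335.66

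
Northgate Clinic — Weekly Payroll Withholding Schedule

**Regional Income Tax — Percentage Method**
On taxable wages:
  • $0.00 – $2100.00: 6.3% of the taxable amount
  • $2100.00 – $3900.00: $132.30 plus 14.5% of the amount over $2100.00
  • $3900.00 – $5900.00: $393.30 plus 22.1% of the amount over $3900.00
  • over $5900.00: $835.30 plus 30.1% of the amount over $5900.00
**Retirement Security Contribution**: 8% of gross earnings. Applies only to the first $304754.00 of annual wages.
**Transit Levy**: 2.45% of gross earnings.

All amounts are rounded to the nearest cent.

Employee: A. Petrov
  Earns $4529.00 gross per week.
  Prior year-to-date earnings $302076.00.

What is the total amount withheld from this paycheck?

Regional Income Tax: taxable = $4529.00
  $393.30 + 22.1% × ($4529.00 − $3900.00) = $393.30 + 22.1% × $629.00 = $532.31
Retirement Security Contribution: cap $304754.00 − YTD $302076.00 = $2678.00 subject; 8% × $2678.00 = $214.24
Transit Levy: 2.45% × $4529.00 = $110.96
Total: $532.31 + $214.24 + $110.96 = $857.51

$857.51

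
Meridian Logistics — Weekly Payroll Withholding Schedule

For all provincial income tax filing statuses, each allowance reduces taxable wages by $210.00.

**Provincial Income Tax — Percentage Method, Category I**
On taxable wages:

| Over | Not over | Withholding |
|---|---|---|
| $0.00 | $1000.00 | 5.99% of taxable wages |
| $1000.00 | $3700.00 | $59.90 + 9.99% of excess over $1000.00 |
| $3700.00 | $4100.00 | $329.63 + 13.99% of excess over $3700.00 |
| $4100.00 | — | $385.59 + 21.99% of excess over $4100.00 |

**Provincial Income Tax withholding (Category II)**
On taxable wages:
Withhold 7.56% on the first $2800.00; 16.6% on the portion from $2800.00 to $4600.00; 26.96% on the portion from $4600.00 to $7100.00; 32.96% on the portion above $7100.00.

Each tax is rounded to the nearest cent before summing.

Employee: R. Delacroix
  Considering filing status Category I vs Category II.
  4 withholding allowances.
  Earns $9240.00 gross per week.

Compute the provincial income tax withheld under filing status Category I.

Provincial Income Tax (Category I): taxable = $9240.00 − 4×$210.00 = $8400.00
  $385.59 + 21.99% × ($8400.00 − $4100.00) = $385.59 + 21.99% × $4300.00 = $1331.16

$1331.16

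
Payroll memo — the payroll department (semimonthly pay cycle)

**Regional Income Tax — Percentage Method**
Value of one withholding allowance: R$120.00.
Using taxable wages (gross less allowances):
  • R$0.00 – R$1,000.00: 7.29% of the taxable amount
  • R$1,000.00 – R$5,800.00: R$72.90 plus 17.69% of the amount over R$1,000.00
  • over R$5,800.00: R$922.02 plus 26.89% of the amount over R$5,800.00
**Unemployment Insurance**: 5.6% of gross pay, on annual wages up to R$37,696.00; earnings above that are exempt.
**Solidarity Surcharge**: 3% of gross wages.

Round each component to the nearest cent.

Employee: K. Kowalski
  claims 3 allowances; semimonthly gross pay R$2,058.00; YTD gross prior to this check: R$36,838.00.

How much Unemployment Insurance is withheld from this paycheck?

Unemployment Insurance: cap R$37,696.00 − YTD R$36,838.00 = R$858.00 subject; 5.6% × R$858.00 = R$48.05

R$48.05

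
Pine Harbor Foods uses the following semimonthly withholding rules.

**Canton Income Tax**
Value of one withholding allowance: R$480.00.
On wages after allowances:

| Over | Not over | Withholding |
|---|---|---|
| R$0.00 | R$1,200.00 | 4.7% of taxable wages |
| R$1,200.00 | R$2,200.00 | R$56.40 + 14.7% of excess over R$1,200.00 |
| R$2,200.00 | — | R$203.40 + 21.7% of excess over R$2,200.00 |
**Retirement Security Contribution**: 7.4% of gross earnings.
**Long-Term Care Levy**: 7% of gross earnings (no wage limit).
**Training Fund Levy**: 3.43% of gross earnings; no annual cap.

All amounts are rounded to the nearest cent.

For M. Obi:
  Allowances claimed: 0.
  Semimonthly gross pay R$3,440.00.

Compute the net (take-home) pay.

R$2,354.17

Canton Income Tax: taxable = R$3,440.00
  R$203.40 + 21.7% × (R$3,440.00 − R$2,200.00) = R$203.40 + 21.7% × R$1,240.00 = R$472.48
Retirement Security Contribution: 7.4% × R$3,440.00 = R$254.56
Long-Term Care Levy: 7% × R$3,440.00 = R$240.80
Training Fund Levy: 3.43% × R$3,440.00 = R$117.99
Total withheld: R$472.48 + R$254.56 + R$240.80 + R$117.99 = R$1,085.83
Net pay: R$3,440.00 − R$1,085.83 = R$2,354.17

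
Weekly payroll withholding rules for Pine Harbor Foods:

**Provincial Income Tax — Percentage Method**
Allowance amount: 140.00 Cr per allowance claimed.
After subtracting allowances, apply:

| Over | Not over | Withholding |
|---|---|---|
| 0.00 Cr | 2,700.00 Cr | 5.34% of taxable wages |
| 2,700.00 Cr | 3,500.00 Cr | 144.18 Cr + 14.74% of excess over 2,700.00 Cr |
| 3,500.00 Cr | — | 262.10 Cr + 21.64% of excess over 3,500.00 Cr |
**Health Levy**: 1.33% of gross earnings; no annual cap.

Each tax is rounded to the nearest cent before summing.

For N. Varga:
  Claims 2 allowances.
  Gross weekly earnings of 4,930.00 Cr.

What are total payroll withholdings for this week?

Provincial Income Tax: taxable = 4,930.00 Cr − 2×140.00 Cr = 4,650.00 Cr
  262.10 Cr + 21.64% × (4,650.00 Cr − 3,500.00 Cr) = 262.10 Cr + 21.64% × 1,150.00 Cr = 510.96 Cr
Health Levy: 1.33% × 4,930.00 Cr = 65.57 Cr
Total: 510.96 Cr + 65.57 Cr = 576.53 Cr

576.53 Cr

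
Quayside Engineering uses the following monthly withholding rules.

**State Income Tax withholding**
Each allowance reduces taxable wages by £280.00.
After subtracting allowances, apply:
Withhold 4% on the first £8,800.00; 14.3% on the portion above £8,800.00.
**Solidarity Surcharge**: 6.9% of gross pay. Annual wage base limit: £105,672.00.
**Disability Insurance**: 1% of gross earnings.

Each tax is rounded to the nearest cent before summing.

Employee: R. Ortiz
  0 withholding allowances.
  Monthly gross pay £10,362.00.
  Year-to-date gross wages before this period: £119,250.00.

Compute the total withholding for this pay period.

£678.99

State Income Tax: taxable = £10,362.00
  £352.00 + 14.3% × (£10,362.00 − £8,800.00) = £352.00 + 14.3% × £1,562.00 = £575.37
Solidarity Surcharge: YTD £119,250.00 ≥ cap £105,672.00 → £0.00
Disability Insurance: 1% × £10,362.00 = £103.62
Total: £575.37 + £0.00 + £103.62 = £678.99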